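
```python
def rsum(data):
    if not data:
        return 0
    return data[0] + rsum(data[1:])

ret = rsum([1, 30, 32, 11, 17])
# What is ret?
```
Call trace:
rsum(data=[1, 30, 32, 11, 17])
  rsum(data=[30, 32, 11, 17])
    rsum(data=[32, 11, 17])
      rsum(data=[11, 17])
        rsum(data=[17])
          rsum(data=[])
          -> return 0
        -> return 17
      -> return 28
    -> return 60
  -> return 90
-> return 91

Final answer: 91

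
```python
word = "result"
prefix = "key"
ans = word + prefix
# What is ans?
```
Trace:
  word='result'
  word='result', prefix='key'
  word='result', prefix='key', ans='resultkey'

Final answer: 'resultkey'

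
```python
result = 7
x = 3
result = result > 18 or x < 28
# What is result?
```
Trace:
  result=7
  result=7, x=3
  result=True, x=3

Final answer: True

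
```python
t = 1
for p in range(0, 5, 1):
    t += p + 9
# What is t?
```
Trace:
  t=1
  t=10, p=0
  t=20, p=1
  t=31, p=2
  t=43, p=3
  t=56, p=4

Final answer: 56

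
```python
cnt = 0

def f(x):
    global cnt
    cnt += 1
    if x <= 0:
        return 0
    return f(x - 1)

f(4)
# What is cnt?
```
Call trace:
f(x=4)
  f(x=3)
    f(x=2)
      f(x=1)
        f(x=0)
        -> return 0
      -> return 0
    -> return 0
  -> return 0
-> return 0

cnt is incremented once per call. f is entered once for each x = 4, 3, 2, 1, 0 (the x <= 0 call returns without recursing), i.e. 4 + 1 calls.
cnt = 5

Final answer: 5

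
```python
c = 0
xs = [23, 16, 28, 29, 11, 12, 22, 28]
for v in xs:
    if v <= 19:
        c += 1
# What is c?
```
Trace:
  c=0
  c=0, v=23
  c=1, v=16
  c=1, v=28
  c=1, v=29
  c=2, v=11
  c=3, v=12
  c=3, v=22
  c=3, v=28

Final answer: 3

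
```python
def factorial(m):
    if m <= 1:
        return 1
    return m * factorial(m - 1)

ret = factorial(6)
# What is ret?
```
Call trace:
factorial(m=6)
  factorial(m=5)
    factorial(m=4)
      factorial(m=3)
        factorial(m=2)
          factorial(m=1)
          -> return 1
        -> return 2
      -> return 6
    -> return 24
  -> return 120
-> return 720

Final answer: 720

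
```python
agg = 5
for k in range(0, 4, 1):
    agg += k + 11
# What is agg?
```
Trace:
  agg=5
  agg=16, k=0
  agg=28, k=1
  agg=41, k=2
  agg=55, k=3

Final answer: 55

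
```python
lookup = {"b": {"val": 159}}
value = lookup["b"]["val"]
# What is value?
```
Trace:
  lookup={'b': {'val': 159}}
  lookup={'b': {'val': 159}}, value=159

Final answer: 159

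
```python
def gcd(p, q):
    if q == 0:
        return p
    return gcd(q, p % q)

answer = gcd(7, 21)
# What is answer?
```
Call trace:
gcd(p=7, q=21)
  gcd(p=21, q=7)
    gcd(p=7, q=0)
    -> return 7
  -> return 7
-> return 7

Final answer: 7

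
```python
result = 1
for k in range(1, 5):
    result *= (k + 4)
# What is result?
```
Trace:
  result=1
  result=5, k=1
  result=30, k=2
  result=210, k=3
  result=1680, k=4

Final answer: 1680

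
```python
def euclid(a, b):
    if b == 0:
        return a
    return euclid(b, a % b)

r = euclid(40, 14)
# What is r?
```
Call trace:
euclid(a=40, b=14)
  euclid(a=14, b=12)
    euclid(a=12, b=2)
      euclid(a=2, b=0)
      -> return 2
    -> return 2
  -> return 2
-> return 2

Final answer: 2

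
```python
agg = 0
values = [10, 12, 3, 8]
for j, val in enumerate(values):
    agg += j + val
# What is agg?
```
Trace:
  agg=0
  agg=10, j=0, val=10
  agg=23, j=1, val=12
  agg=28, j=2, val=3
  agg=39, j=3, val=8

Final answer: 39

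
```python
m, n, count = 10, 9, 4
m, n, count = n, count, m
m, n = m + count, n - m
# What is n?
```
Trace:
  m=10, n=9, count=4
  m=9, n=4, count=10
  m=19, n=-5, count=10

Final answer: -5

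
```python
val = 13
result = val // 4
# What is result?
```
Trace:
  val=13
  val=13, result=3

Final answer: 3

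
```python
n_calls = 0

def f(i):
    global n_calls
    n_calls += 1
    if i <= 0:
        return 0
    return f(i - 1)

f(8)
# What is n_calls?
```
Call trace:
f(i=8)
  f(i=7)
    f(i=6)
      f(i=5)
        f(i=4)
          f(i=3)
            f(i=2)
              f(i=1)
                f(i=0)
                -> return 0
              -> return 0
            -> return 0
          -> return 0
        -> return 0
      -> return 0
    -> return 0
  -> return 0
-> return 0

n_calls is incremented once per call. f is entered once for each i = 8, 7, 6, 5, 4, 3, 2, 1, 0 (the i <= 0 call returns without recursing), i.e. 8 + 1 calls.
n_calls = 9

Final answer: 9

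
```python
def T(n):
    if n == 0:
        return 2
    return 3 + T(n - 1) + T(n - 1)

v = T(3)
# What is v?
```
Call trace (a repeated sub-call is expanded the first time; later identical calls just restate its return value):
T(n=3)
  T(n=2)
    T(n=1)
      T(n=0)
      -> return 2
      T(n=0)
      -> return 2
    -> return 7
    T(n=1) -> return 7  (same call as traced above)
  -> return 17
  T(n=2) -> return 17  (same call as traced above)
-> return 37

Final answer: 37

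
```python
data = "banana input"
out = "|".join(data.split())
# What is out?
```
Trace:
  data='banana input'
  data='banana input', out='banana|input'

Final answer: 'banana|input'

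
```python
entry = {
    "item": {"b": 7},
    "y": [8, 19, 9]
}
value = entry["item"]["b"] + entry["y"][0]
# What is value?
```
Trace:
  entry={'item': {'b': 7}, 'y': [8, 19, 9]}
  entry={'item': {'b': 7}, 'y': [8, 19, 9]}, value=15

Final answer: 15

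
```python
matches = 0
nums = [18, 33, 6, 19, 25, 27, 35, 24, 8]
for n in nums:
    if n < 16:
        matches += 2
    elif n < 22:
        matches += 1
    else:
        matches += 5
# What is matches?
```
Trace:
  matches=0
  matches=1, n=18
  matches=6, n=33
  matches=8, n=6
  matches=9, n=19
  matches=14, n=25
  matches=19, n=27
  matches=24, n=35
  matches=29, n=24
  matches=31, n=8

Final answer: 31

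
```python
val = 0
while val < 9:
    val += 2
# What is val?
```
Trace:
  val=0
  val=2
  val=4
  val=6
  val=8
  val=10

Final answer: 10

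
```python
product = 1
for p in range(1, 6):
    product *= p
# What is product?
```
Trace:
  product=1
  product=1, p=1
  product=2, p=2
  product=6, p=3
  product=24, p=4
  product=120, p=5

Final answer: 120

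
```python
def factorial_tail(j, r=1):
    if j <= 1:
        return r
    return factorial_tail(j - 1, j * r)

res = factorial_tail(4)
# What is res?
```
Call trace:
factorial_tail(j=4, r=1)
  factorial_tail(j=3, r=4)
    factorial_tail(j=2, r=12)
      factorial_tail(j=1, r=24)
      -> return 24
    -> return 24
  -> return 24
-> return 24

Final answer: 24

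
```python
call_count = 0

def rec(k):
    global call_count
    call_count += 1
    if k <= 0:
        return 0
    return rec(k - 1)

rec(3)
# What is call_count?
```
Call trace:
rec(k=3)
  rec(k=2)
    rec(k=1)
      rec(k=0)
      -> return 0
    -> return 0
  -> return 0
-> return 0

call_count is incremented once per call. rec is entered once for each k = 3, 2, 1, 0 (the k <= 0 call returns without recursing), i.e. 3 + 1 calls.
call_count = 4

Final answer: 4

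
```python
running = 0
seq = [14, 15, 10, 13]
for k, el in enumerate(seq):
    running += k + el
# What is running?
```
Trace:
  running=0
  running=14, k=0, el=14
  running=30, k=1, el=15
  running=42, k=2, el=10
  running=58, k=3, el=13

Final answer: 58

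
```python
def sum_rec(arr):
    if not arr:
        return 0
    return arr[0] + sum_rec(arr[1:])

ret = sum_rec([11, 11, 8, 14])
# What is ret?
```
Call trace:
sum_rec(arr=[11, 11, 8, 14])
  sum_rec(arr=[11, 8, 14])
    sum_rec(arr=[8, 14])
      sum_rec(arr=[14])
        sum_rec(arr=[])
        -> return 0
      -> return 14
    -> return 22
  -> return 33
-> return 44

Final answer: 44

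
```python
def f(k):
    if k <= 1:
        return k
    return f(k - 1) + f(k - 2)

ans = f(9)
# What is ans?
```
Call trace (a repeated sub-call is expanded the first time; later identical calls just restate its return value):
f(k=9)
  f(k=8)
    f(k=7)
      f(k=6)
        f(k=5)
          f(k=4)
            f(k=3)
              f(k=2)
                f(k=1)
                -> return 1
                f(k=0)
                -> return 0
              -> return 1
              f(k=1)
              -> return 1
            -> return 2
            f(k=2) -> return 1  (same call as traced above)
          -> return 3
          f(k=3) -> return 2  (same call as traced above)
        -> return 5
        f(k=4) -> return 3  (same call as traced above)
      -> return 8
      f(k=5) -> return 5  (same call as traced above)
    -> return 13
    f(k=6) -> return 8  (same call as traced above)
  -> return 21
  f(k=7) -> return 13  (same call as traced above)
-> return 34

Final answer: 34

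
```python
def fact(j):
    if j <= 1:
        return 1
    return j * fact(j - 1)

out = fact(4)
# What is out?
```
Call trace:
fact(j=4)
  fact(j=3)
    fact(j=2)
      fact(j=1)
      -> return 1
    -> return 2
  -> return 6
-> return 24

Final answer: 24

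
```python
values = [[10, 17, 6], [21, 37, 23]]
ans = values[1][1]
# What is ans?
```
Trace:
  values=[[10, 17, 6], [21, 37, 23]]
  values=[[10, 17, 6], [21, 37, 23]], ans=37

Final answer: 37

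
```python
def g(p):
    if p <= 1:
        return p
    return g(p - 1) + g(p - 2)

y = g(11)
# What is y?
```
Call trace (a repeated sub-call is expanded the first time; later identical calls just restate its return value):
g(p=11)
  g(p=10)
    g(p=9)
      g(p=8)
        g(p=7)
          g(p=6)
            g(p=5)
              g(p=4)
                g(p=3)
                  g(p=2)
                    g(p=1)
                    -> return 1
                    g(p=0)
                    -> return 0
                  -> return 1
                  g(p=1)
                  -> return 1
                -> return 2
                g(p=2) -> return 1  (same call as traced above)
              -> return 3
              g(p=3) -> return 2  (same call as traced above)
            -> return 5
            g(p=4) -> return 3  (same call as traced above)
          -> return 8
          g(p=5) -> return 5  (same call as traced above)
        -> return 13
        g(p=6) -> return 8  (same call as traced above)
      -> return 21
      g(p=7) -> return 13  (same call as traced above)
    -> return 34
    g(p=8) -> return 21  (same call as traced above)
  -> return 55
  g(p=9) -> return 34  (same call as traced above)
-> return 89

Final answer: 89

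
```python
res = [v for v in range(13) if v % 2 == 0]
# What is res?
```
Trace:
  v=0
  v=1
  v=2
  v=3
  v=4
  v=5
  v=6
  v=7
  v=8
  v=9
  v=10
  v=11
  v=12
  res=[0, 2, 4, 6, 8, 10, 12]

Final answer: [0, 2, 4, 6, 8, 10, 12]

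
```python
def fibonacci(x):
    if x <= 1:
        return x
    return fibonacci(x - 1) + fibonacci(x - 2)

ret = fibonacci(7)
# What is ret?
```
Call trace (a repeated sub-call is expanded the first time; later identical calls just restate its return value):
fibonacci(x=7)
  fibonacci(x=6)
    fibonacci(x=5)
      fibonacci(x=4)
        fibonacci(x=3)
          fibonacci(x=2)
            fibonacci(x=1)
            -> return 1
            fibonacci(x=0)
            -> return 0
          -> return 1
          fibonacci(x=1)
          -> return 1
        -> return 2
        fibonacci(x=2) -> return 1  (same call as traced above)
      -> return 3
      fibonacci(x=3) -> return 2  (same call as traced above)
    -> return 5
    fibonacci(x=4) -> return 3  (same call as traced above)
  -> return 8
  fibonacci(x=5) -> return 5  (same call as traced above)
-> return 13

Final answer: 13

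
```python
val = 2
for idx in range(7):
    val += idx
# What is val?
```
Trace:
  val=2
  val=2, idx=0
  val=3, idx=1
  val=5, idx=2
  val=8, idx=3
  val=12, idx=4
  val=17, idx=5
  val=23, idx=6

Final answer: 23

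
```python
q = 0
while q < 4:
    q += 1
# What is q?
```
Trace:
  q=0
  q=1
  q=2
  q=3
  q=4

Final answer: 4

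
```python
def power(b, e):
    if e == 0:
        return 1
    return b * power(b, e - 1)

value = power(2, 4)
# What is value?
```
Call trace:
power(b=2, e=4)
  power(b=2, e=3)
    power(b=2, e=2)
      power(b=2, e=1)
        power(b=2, e=0)
        -> return 1
      -> return 2
    -> return 4
  -> return 8
-> return 16

Final answer: 16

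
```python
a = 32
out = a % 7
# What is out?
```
Trace:
  a=32
  a=32, out=4

Final answer: 4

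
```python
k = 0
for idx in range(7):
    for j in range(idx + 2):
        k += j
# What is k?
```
Trace:
  k=0
  k=0, idx=0, j=0
  k=1, idx=0, j=1
  k=1, idx=1, j=0
  k=2, idx=1, j=1
  k=4, idx=1, j=2
  k=4, idx=2, j=0
  k=5, idx=2, j=1
  k=7, idx=2, j=2
  k=10, idx=2, j=3
  k=10, idx=3, j=0
  k=11, idx=3, j=1
  k=13, idx=3, j=2
  k=16, idx=3, j=3
  k=20, idx=3, j=4
  k=20, idx=4, j=0
  k=21, idx=4, j=1
  k=23, idx=4, j=2
  k=26, idx=4, j=3
  k=30, idx=4, j=4
  k=35, idx=4, j=5
  k=35, idx=5, j=0
  k=36, idx=5, j=1
  k=38, idx=5, j=2
  k=41, idx=5, j=3
  k=45, idx=5, j=4
  k=50, idx=5, j=5
  k=56, idx=5, j=6
  k=56, idx=6, j=0
  k=57, idx=6, j=1
  k=59, idx=6, j=2
  k=62, idx=6, j=3
  k=66, idx=6, j=4
  k=71, idx=6, j=5
  k=77, idx=6, j=6
  k=84, idx=6, j=7

Final answer: 84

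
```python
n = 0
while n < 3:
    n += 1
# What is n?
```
Trace:
  n=0
  n=1
  n=2
  n=3

Final answer: 3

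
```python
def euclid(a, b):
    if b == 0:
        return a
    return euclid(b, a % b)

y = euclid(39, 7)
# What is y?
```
Call trace:
euclid(a=39, b=7)
  euclid(a=7, b=4)
    euclid(a=4, b=3)
      euclid(a=3, b=1)
        euclid(a=1, b=0)
        -> return 1
      -> return 1
    -> return 1
  -> return 1
-> return 1

Final answer: 1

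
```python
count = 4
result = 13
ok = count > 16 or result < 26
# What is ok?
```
Trace:
  count=4
  count=4, result=13
  count=4, result=13, ok=True

Final answer: True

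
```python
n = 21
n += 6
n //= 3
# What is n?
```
Trace:
  n=21
  n=27
  n=9

Final answer: 9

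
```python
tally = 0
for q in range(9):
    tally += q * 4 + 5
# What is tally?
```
Trace:
  tally=0
  tally=5, q=0
  tally=14, q=1
  tally=27, q=2
  tally=44, q=3
  tally=65, q=4
  tally=90, q=5
  tally=119, q=6
  tally=152, q=7
  tally=189, q=8

Final answer: 189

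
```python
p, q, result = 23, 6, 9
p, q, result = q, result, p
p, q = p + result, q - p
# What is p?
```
Trace:
  p=23, q=6, result=9
  p=6, q=9, result=23
  p=29, q=3, result=23

Final answer: 29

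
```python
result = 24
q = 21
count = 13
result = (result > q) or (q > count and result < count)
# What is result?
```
Trace:
  result=24
  result=24, q=21
  result=24, q=21, count=13
  result=True, q=21, count=13

Final answer: True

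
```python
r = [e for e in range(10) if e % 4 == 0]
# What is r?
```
Trace:
  e=0
  e=1
  e=2
  e=3
  e=4
  e=5
  e=6
  e=7
  e=8
  e=9
  r=[0, 4, 8]

Final answer: [0, 4, 8]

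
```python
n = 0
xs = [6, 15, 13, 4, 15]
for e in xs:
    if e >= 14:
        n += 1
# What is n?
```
Trace:
  n=0
  n=0, e=6
  n=1, e=15
  n=1, e=13
  n=1, e=4
  n=2, e=15

Final answer: 2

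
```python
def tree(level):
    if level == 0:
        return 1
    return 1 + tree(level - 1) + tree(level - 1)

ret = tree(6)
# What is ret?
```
Call trace (a repeated sub-call is expanded the first time; later identical calls just restate its return value):
tree(level=6)
  tree(level=5)
    tree(level=4)
      tree(level=3)
        tree(level=2)
          tree(level=1)
            tree(level=0)
            -> return 1
            tree(level=0)
            -> return 1
          -> return 3
          tree(level=1) -> return 3  (same call as traced above)
        -> return 7
        tree(level=2) -> return 7  (same call as traced above)
      -> return 15
      tree(level=3) -> return 15  (same call as traced above)
    -> return 31
    tree(level=4) -> return 31  (same call as traced above)
  -> return 63
  tree(level=5) -> return 63  (same call as traced above)
-> return 127

Final answer: 127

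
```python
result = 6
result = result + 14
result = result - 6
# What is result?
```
Trace:
  result=6
  result=20
  result=14

Final answer: 14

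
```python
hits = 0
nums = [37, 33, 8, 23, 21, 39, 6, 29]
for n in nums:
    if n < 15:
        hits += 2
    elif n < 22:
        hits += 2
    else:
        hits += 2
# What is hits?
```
Trace:
  hits=0
  hits=2, n=37
  hits=4, n=33
  hits=6, n=8
  hits=8, n=23
  hits=10, n=21
  hits=12, n=39
  hits=14, n=6
  hits=16, n=29

Final answer: 16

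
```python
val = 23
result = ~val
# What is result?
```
Trace:
  val=23
  val=23, result=-24

Final answer: -24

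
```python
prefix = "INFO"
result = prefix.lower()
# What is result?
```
Trace:
  prefix='INFO'
  prefix='INFO', result='info'

Final answer: 'info'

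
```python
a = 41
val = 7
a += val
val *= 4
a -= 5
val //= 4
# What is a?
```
Trace:
  a=41
  a=41, val=7
  a=48, val=7
  a=48, val=28
  a=43, val=28
  a=43, val=7

Final answer: 43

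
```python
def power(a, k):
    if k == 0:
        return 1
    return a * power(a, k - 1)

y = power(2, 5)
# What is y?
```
Call trace:
power(a=2, k=5)
  power(a=2, k=4)
    power(a=2, k=3)
      power(a=2, k=2)
        power(a=2, k=1)
          power(a=2, k=0)
          -> return 1
        -> return 2
      -> return 4
    -> return 8
  -> return 16
-> return 32

Final answer: 32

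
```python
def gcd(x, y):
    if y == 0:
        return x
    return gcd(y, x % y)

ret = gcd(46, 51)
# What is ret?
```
Call trace:
gcd(x=46, y=51)
  gcd(x=51, y=46)
    gcd(x=46, y=5)
      gcd(x=5, y=1)
        gcd(x=1, y=0)
        -> return 1
      -> return 1
    -> return 1
  -> return 1
-> return 1

Final answer: 1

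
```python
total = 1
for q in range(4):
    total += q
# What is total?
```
Trace:
  total=1
  total=1, q=0
  total=2, q=1
  total=4, q=2
  total=7, q=3

Final answer: 7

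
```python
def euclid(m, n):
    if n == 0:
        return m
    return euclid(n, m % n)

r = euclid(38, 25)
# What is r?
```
Call trace:
euclid(m=38, n=25)
  euclid(m=25, n=13)
    euclid(m=13, n=12)
      euclid(m=12, n=1)
        euclid(m=1, n=0)
        -> return 1
      -> return 1
    -> return 1
  -> return 1
-> return 1

Final answer: 1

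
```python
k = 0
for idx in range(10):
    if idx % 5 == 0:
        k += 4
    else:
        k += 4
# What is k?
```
Trace:
  k=0
  k=4, idx=0
  k=8, idx=1
  k=12, idx=2
  k=16, idx=3
  k=20, idx=4
  k=24, idx=5
  k=28, idx=6
  k=32, idx=7
  k=36, idx=8
  k=40, idx=9

Final answer: 40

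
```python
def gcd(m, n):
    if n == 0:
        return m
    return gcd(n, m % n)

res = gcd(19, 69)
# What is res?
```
Call trace:
gcd(m=19, n=69)
  gcd(m=69, n=19)
    gcd(m=19, n=12)
      gcd(m=12, n=7)
        gcd(m=7, n=5)
          gcd(m=5, n=2)
            gcd(m=2, n=1)
              gcd(m=1, n=0)
              -> return 1
            -> return 1
          -> return 1
        -> return 1
      -> return 1
    -> return 1
  -> return 1
-> return 1

Final answer: 1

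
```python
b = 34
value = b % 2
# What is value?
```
Trace:
  b=34
  b=34, value=0

Final answer: 0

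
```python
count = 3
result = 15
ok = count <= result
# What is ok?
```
Trace:
  count=3
  count=3, result=15
  count=3, result=15, ok=True

Final answer: True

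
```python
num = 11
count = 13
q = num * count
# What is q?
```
Trace:
  num=11
  num=11, count=13
  num=11, count=13, q=143

Final answer: 143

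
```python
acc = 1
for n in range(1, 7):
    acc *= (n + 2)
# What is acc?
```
Trace:
  acc=1
  acc=3, n=1
  acc=12, n=2
  acc=60, n=3
  acc=360, n=4
  acc=2520, n=5
  acc=20160, n=6

Final answer: 20160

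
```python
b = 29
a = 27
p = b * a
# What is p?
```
Trace:
  b=29
  b=29, a=27
  b=29, a=27, p=783

Final answer: 783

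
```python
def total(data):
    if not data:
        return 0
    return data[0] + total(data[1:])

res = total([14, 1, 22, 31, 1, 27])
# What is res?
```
Call trace:
total(data=[14, 1, 22, 31, 1, 27])
  total(data=[1, 22, 31, 1, 27])
    total(data=[22, 31, 1, 27])
      total(data=[31, 1, 27])
        total(data=[1, 27])
          total(data=[27])
            total(data=[])
            -> return 0
          -> return 27
        -> return 28
      -> return 59
    -> return 81
  -> return 82
-> return 96

Final answer: 96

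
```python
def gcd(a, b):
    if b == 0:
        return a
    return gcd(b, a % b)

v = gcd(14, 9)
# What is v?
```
Call trace:
gcd(a=14, b=9)
  gcd(a=9, b=5)
    gcd(a=5, b=4)
      gcd(a=4, b=1)
        gcd(a=1, b=0)
        -> return 1
      -> return 1
    -> return 1
  -> return 1
-> return 1

Final answer: 1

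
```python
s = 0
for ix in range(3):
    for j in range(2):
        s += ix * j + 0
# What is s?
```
Trace:
  s=0
  s=0, ix=0, j=0
  s=0, ix=0, j=1
  s=0, ix=1, j=0
  s=1, ix=1, j=1
  s=1, ix=2, j=0
  s=3, ix=2, j=1

Final answer: 3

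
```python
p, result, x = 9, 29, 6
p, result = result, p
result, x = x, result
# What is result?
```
Trace:
  p=9, result=29, x=6
  p=29, result=9, x=6
  p=29, result=6, x=9

Final answer: 6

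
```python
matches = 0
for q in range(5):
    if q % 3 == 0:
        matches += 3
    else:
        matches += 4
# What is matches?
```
Trace:
  matches=0
  matches=3, q=0
  matches=7, q=1
  matches=11, q=2
  matches=14, q=3
  matches=18, q=4

Final answer: 18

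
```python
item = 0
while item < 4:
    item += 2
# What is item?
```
Trace:
  item=0
  item=2
  item=4

Final answer: 4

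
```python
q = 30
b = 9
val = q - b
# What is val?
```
Trace:
  q=30
  q=30, b=9
  q=30, b=9, val=21

Final answer: 21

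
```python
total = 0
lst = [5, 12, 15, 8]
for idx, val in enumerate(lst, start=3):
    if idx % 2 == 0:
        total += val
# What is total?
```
Trace:
  total=0
  total=0, idx=3, val=5
  total=12, idx=4, val=12
  total=12, idx=5, val=15
  total=20, idx=6, val=8

Final answer: 20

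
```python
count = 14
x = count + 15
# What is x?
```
Trace:
  count=14
  count=14, x=29

Final answer: 29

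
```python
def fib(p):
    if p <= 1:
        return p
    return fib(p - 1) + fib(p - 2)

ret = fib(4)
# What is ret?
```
Call trace (a repeated sub-call is expanded the first time; later identical calls just restate its return value):
fib(p=4)
  fib(p=3)
    fib(p=2)
      fib(p=1)
      -> return 1
      fib(p=0)
      -> return 0
    -> return 1
    fib(p=1)
    -> return 1
  -> return 2
  fib(p=2) -> return 1  (same call as traced above)
-> return 3

Final answer: 3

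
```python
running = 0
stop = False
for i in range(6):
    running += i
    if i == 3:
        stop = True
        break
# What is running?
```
Trace:
  running=0
  running=0, stop=False
  running=0, stop=False, i=0
  running=1, stop=False, i=1
  running=3, stop=False, i=2
  running=6, stop=True, i=3

Final answer: 6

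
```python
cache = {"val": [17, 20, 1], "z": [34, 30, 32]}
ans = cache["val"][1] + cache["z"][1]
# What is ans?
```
Trace:
  cache={'val': [17, 20, 1], 'z': [34, 30, 32]}
  cache={'val': [17, 20, 1], 'z': [34, 30, 32]}, ans=50

Final answer: 50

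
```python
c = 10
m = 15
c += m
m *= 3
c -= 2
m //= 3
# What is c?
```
Trace:
  c=10
  c=10, m=15
  c=25, m=15
  c=25, m=45
  c=23, m=45
  c=23, m=15

Final answer: 23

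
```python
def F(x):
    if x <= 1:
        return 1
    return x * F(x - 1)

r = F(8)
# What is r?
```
Call trace:
F(x=8)
  F(x=7)
    F(x=6)
      F(x=5)
        F(x=4)
          F(x=3)
            F(x=2)
              F(x=1)
              -> return 1
            -> return 2
          -> return 6
        -> return 24
      -> return 120
    -> return 720
  -> return 5040
-> return 40320

Final answer: 40320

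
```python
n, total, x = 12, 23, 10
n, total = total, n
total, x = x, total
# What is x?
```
Trace:
  n=12, total=23, x=10
  n=23, total=12, x=10
  n=23, total=10, x=12

Final answer: 12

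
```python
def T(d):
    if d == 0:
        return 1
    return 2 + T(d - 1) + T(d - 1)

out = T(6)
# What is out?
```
Call trace (a repeated sub-call is expanded the first time; later identical calls just restate its return value):
T(d=6)
  T(d=5)
    T(d=4)
      T(d=3)
        T(d=2)
          T(d=1)
            T(d=0)
            -> return 1
            T(d=0)
            -> return 1
          -> return 4
          T(d=1) -> return 4  (same call as traced above)
        -> return 10
        T(d=2) -> return 10  (same call as traced above)
      -> return 22
      T(d=3) -> return 22  (same call as traced above)
    -> return 46
    T(d=4) -> return 46  (same call as traced above)
  -> return 94
  T(d=5) -> return 94  (same call as traced above)
-> return 190

Final answer: 190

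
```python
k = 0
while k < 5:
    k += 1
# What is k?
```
Trace:
  k=0
  k=1
  k=2
  k=3
  k=4
  k=5

Final answer: 5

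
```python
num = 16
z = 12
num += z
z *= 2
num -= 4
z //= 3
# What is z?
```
Trace:
  num=16
  num=16, z=12
  num=28, z=12
  num=28, z=24
  num=24, z=24
  num=24, z=8

Final answer: 8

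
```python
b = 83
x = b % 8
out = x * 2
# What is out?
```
Trace:
  b=83
  b=83, x=3
  b=83, x=3, out=6

Final answer: 6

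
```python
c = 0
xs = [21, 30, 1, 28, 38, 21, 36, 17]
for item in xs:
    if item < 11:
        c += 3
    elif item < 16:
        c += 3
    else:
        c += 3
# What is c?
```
Trace:
  c=0
  c=3, item=21
  c=6, item=30
  c=9, item=1
  c=12, item=28
  c=15, item=38
  c=18, item=21
  c=21, item=36
  c=24, item=17

Final answer: 24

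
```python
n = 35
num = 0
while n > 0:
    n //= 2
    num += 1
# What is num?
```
Trace:
  n=35
  n=35, num=0
  n=17, num=1
  n=8, num=2
  n=4, num=3
  n=2, num=4
  n=1, num=5
  n=0, num=6

Final answer: 6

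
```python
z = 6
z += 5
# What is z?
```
Trace:
  z=6
  z=11

Final answer: 11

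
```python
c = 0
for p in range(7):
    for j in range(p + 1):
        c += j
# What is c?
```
Trace:
  c=0
  c=0, p=0, j=0
  c=0, p=1, j=0
  c=1, p=1, j=1
  c=1, p=2, j=0
  c=2, p=2, j=1
  c=4, p=2, j=2
  c=4, p=3, j=0
  c=5, p=3, j=1
  c=7, p=3, j=2
  c=10, p=3, j=3
  c=10, p=4, j=0
  c=11, p=4, j=1
  c=13, p=4, j=2
  c=16, p=4, j=3
  c=20, p=4, j=4
  c=20, p=5, j=0
  c=21, p=5, j=1
  c=23, p=5, j=2
  c=26, p=5, j=3
  c=30, p=5, j=4
  c=35, p=5, j=5
  c=35, p=6, j=0
  c=36, p=6, j=1
  c=38, p=6, j=2
  c=41, p=6, j=3
  c=45, p=6, j=4
  c=50, p=6, j=5
  c=56, p=6, j=6

Final answer: 56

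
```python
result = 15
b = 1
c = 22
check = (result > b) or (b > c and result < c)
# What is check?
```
Trace:
  result=15
  result=15, b=1
  result=15, b=1, c=22
  result=15, b=1, c=22, check=True

Final answer: True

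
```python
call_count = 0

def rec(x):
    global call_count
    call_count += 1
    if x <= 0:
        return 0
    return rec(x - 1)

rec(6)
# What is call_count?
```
Call trace:
rec(x=6)
  rec(x=5)
    rec(x=4)
      rec(x=3)
        rec(x=2)
          rec(x=1)
            rec(x=0)
            -> return 0
          -> return 0
        -> return 0
      -> return 0
    -> return 0
  -> return 0
-> return 0

call_count is incremented once per call. rec is entered once for each x = 6, 5, 4, 3, 2, 1, 0 (the x <= 0 call returns without recursing), i.e. 6 + 1 calls.
call_count = 7

Final answer: 7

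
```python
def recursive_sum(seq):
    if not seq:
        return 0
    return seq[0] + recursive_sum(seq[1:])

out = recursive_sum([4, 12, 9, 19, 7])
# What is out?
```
Call trace:
recursive_sum(seq=[4, 12, 9, 19, 7])
  recursive_sum(seq=[12, 9, 19, 7])
    recursive_sum(seq=[9, 19, 7])
      recursive_sum(seq=[19, 7])
        recursive_sum(seq=[7])
          recursive_sum(seq=[])
          -> return 0
        -> return 7
      -> return 26
    -> return 35
  -> return 47
-> return 51

Final answer: 51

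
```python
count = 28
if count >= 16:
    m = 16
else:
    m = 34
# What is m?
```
Trace:
  count=28
  count=28, m=16

Final answer: 16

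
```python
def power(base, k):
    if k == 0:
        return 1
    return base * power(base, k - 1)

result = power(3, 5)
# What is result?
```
Call trace:
power(base=3, k=5)
  power(base=3, k=4)
    power(base=3, k=3)
      power(base=3, k=2)
        power(base=3, k=1)
          power(base=3, k=0)
          -> return 1
        -> return 3
      -> return 9
    -> return 27
  -> return 81
-> return 243

Final answer: 243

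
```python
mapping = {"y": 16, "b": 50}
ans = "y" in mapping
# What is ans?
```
Trace:
  mapping={'y': 16, 'b': 50}
  mapping={'y': 16, 'b': 50}, ans=True

Final answer: True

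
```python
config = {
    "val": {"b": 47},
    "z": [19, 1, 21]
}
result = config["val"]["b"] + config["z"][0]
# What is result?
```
Trace:
  config={'val': {'b': 47}, 'z': [19, 1, 21]}
  config={'val': {'b': 47}, 'z': [19, 1, 21]}, result=66

Final answer: 66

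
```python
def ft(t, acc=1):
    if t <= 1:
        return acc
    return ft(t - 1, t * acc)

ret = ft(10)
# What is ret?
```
Call trace:
ft(t=10, acc=1)
  ft(t=9, acc=10)
    ft(t=8, acc=90)
      ft(t=7, acc=720)
        ft(t=6, acc=5040)
          ft(t=5, acc=30240)
            ft(t=4, acc=151200)
              ft(t=3, acc=604800)
                ft(t=2, acc=1814400)
                  ft(t=1, acc=3628800)
                  -> return 3628800
                -> return 3628800
              -> return 3628800
            -> return 3628800
          -> return 3628800
        -> return 3628800
      -> return 3628800
    -> return 3628800
  -> return 3628800
-> return 3628800

Final answer: 3628800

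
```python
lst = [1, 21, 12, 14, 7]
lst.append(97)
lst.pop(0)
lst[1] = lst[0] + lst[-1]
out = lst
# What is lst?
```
Trace:
  lst=[1, 21, 12, 14, 7]
  lst=[1, 21, 12, 14, 7, 97]
  lst=[21, 12, 14, 7, 97]
  lst=[21, 118, 14, 7, 97]
  lst=[21, 118, 14, 7, 97], out=[21, 118, 14, 7, 97]

Final answer: [21, 118, 14, 7, 97]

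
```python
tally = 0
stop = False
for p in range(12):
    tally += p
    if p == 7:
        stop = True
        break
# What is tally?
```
Trace:
  tally=0
  tally=0, stop=False
  tally=0, stop=False, p=0
  tally=1, stop=False, p=1
  tally=3, stop=False, p=2
  tally=6, stop=False, p=3
  tally=10, stop=False, p=4
  tally=15, stop=False, p=5
  tally=21, stop=False, p=6
  tally=28, stop=True, p=7

Final answer: 28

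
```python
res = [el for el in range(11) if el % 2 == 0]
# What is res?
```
Trace:
  el=0
  el=1
  el=2
  el=3
  el=4
  el=5
  el=6
  el=7
  el=8
  el=9
  el=10
  res=[0, 2, 4, 6, 8, 10]

Final answer: [0, 2, 4, 6, 8, 10]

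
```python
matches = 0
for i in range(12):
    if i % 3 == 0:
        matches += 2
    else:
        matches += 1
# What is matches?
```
Trace:
  matches=0
  matches=2, i=0
  matches=3, i=1
  matches=4, i=2
  matches=6, i=3
  matches=7, i=4
  matches=8, i=5
  matches=10, i=6
  matches=11, i=7
  matches=12, i=8
  matches=14, i=9
  matches=15, i=10
  matches=16, i=11

Final answer: 16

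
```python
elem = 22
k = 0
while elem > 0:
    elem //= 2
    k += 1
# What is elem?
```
Trace:
  elem=22
  elem=22, k=0
  elem=11, k=1
  elem=5, k=2
  elem=2, k=3
  elem=1, k=4
  elem=0, k=5

Final answer: 0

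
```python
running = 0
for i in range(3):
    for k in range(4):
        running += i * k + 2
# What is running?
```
Trace:
  running=0
  running=2, i=0, k=0
  running=4, i=0, k=1
  running=6, i=0, k=2
  running=8, i=0, k=3
  running=10, i=1, k=0
  running=13, i=1, k=1
  running=17, i=1, k=2
  running=22, i=1, k=3
  running=24, i=2, k=0
  running=28, i=2, k=1
  running=34, i=2, k=2
  running=42, i=2, k=3

Final answer: 42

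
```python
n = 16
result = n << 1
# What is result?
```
Trace:
  n=16
  n=16, result=32

Final answer: 32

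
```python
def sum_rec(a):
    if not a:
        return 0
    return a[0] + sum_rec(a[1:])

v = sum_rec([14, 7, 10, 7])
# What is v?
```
Call trace:
sum_rec(a=[14, 7, 10, 7])
  sum_rec(a=[7, 10, 7])
    sum_rec(a=[10, 7])
      sum_rec(a=[7])
        sum_rec(a=[])
        -> return 0
      -> return 7
    -> return 17
  -> return 24
-> return 38

Final answer: 38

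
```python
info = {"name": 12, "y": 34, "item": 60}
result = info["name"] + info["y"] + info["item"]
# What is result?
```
Trace:
  info={'name': 12, 'y': 34, 'item': 60}
  info={'name': 12, 'y': 34, 'item': 60}, result=106

Final answer: 106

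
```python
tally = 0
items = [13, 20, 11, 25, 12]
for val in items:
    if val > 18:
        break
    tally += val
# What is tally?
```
Trace:
  tally=0
  tally=13, val=13
  tally=13, val=20

Final answer: 13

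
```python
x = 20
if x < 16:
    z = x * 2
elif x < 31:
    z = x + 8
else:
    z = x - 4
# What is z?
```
Trace:
  x=20
  x=20, z=28

Final answer: 28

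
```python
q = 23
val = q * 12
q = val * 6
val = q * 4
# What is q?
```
Trace:
  q=23
  q=23, val=276
  q=1656, val=276
  q=1656, val=6624

Final answer: 1656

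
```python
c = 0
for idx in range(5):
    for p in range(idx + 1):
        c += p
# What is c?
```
Trace:
  c=0
  c=0, idx=0, p=0
  c=0, idx=1, p=0
  c=1, idx=1, p=1
  c=1, idx=2, p=0
  c=2, idx=2, p=1
  c=4, idx=2, p=2
  c=4, idx=3, p=0
  c=5, idx=3, p=1
  c=7, idx=3, p=2
  c=10, idx=3, p=3
  c=10, idx=4, p=0
  c=11, idx=4, p=1
  c=13, idx=4, p=2
  c=16, idx=4, p=3
  c=20, idx=4, p=4

Final answer: 20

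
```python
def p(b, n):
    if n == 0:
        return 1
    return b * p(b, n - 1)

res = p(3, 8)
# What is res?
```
Call trace:
p(b=3, n=8)
  p(b=3, n=7)
    p(b=3, n=6)
      p(b=3, n=5)
        p(b=3, n=4)
          p(b=3, n=3)
            p(b=3, n=2)
              p(b=3, n=1)
                p(b=3, n=0)
                -> return 1
              -> return 3
            -> return 9
          -> return 27
        -> return 81
      -> return 243
    -> return 729
  -> return 2187
-> return 6561

Final answer: 6561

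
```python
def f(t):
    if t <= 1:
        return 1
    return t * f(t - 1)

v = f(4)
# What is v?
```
Call trace:
f(t=4)
  f(t=3)
    f(t=2)
      f(t=1)
      -> return 1
    -> return 2
  -> return 6
-> return 24

Final answer: 24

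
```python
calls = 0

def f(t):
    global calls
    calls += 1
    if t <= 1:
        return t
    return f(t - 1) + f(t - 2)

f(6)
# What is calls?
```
Call trace (a repeated sub-call is expanded the first time; later identical calls just restate its return value):
f(t=6)
  f(t=5)
    f(t=4)
      f(t=3)
        f(t=2)
          f(t=1)
          -> return 1
          f(t=0)
          -> return 0
        -> return 1
        f(t=1)
        -> return 1
      -> return 2
      f(t=2) -> return 1  (same call as traced above)
    -> return 3
    f(t=3) -> return 2  (same call as traced above)
  -> return 5
  f(t=4) -> return 3  (same call as traced above)
-> return 8

calls is incremented once per call, so count the calls in each subtree. Let C(t) = number of calls made by f(t).
C(0) = C(1) = 1 (base case, no recursion); C(t) = 1 + C(t - 1) + C(t - 2) otherwise.
C(2) = 1 + C(1) + C(0) = 1 + 1 + 1 = 3
C(3) = 1 + C(2) + C(1) = 1 + 3 + 1 = 5
C(4) = 1 + C(3) + C(2) = 1 + 5 + 3 = 9
C(5) = 1 + C(4) + C(3) = 1 + 9 + 5 = 15
C(6) = 1 + C(5) + C(4) = 1 + 15 + 9 = 25
calls = C(6) = 25

Final answer: 25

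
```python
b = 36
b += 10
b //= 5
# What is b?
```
Trace:
  b=36
  b=46
  b=9

Final answer: 9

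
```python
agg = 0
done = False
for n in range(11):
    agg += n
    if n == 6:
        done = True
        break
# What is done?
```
Trace:
  agg=0
  agg=0, done=False
  agg=0, done=False, n=0
  agg=1, done=False, n=1
  agg=3, done=False, n=2
  agg=6, done=False, n=3
  agg=10, done=False, n=4
  agg=15, done=False, n=5
  agg=21, done=True, n=6

Final answer: True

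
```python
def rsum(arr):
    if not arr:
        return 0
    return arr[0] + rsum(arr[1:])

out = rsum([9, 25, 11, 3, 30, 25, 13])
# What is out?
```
Call trace:
rsum(arr=[9, 25, 11, 3, 30, 25, 13])
  rsum(arr=[25, 11, 3, 30, 25, 13])
    rsum(arr=[11, 3, 30, 25, 13])
      rsum(arr=[3, 30, 25, 13])
        rsum(arr=[30, 25, 13])
          rsum(arr=[25, 13])
            rsum(arr=[13])
              rsum(arr=[])
              -> return 0
            -> return 13
          -> return 38
        -> return 68
      -> return 71
    -> return 82
  -> return 107
-> return 116

Final answer: 116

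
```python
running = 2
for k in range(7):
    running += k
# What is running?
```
Trace:
  running=2
  running=2, k=0
  running=3, k=1
  running=5, k=2
  running=8, k=3
  running=12, k=4
  running=17, k=5
  running=23, k=6

Final answer: 23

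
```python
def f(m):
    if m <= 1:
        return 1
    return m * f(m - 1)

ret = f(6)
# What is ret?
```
Call trace:
f(m=6)
  f(m=5)
    f(m=4)
      f(m=3)
        f(m=2)
          f(m=1)
          -> return 1
        -> return 2
      -> return 6
    -> return 24
  -> return 120
-> return 720

Final answer: 720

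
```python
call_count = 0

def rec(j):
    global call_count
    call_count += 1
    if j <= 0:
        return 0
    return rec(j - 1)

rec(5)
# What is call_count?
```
Call trace:
rec(j=5)
  rec(j=4)
    rec(j=3)
      rec(j=2)
        rec(j=1)
          rec(j=0)
          -> return 0
        -> return 0
      -> return 0
    -> return 0
  -> return 0
-> return 0

call_count is incremented once per call. rec is entered once for each j = 5, 4, 3, 2, 1, 0 (the j <= 0 call returns without recursing), i.e. 5 + 1 calls.
call_count = 6

Final answer: 6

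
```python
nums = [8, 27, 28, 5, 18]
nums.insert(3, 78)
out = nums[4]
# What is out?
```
Trace:
  nums=[8, 27, 28, 5, 18]
  nums=[8, 27, 28, 78, 5, 18]
  nums=[8, 27, 28, 78, 5, 18], out=5

Final answer: 5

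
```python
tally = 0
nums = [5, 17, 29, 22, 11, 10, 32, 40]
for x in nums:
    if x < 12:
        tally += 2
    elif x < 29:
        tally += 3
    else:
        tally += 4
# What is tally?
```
Trace:
  tally=0
  tally=2, x=5
  tally=5, x=17
  tally=9, x=29
  tally=12, x=22
  tally=14, x=11
  tally=16, x=10
  tally=20, x=32
  tally=24, x=40

Final answer: 24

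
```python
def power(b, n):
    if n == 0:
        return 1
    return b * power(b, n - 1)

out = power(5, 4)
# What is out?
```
Call trace:
power(b=5, n=4)
  power(b=5, n=3)
    power(b=5, n=2)
      power(b=5, n=1)
        power(b=5, n=0)
        -> return 1
      -> return 5
    -> return 25
  -> return 125
-> return 625

Final answer: 625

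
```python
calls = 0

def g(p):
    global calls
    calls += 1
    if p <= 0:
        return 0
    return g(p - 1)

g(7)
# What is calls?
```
Call trace:
g(p=7)
  g(p=6)
    g(p=5)
      g(p=4)
        g(p=3)
          g(p=2)
            g(p=1)
              g(p=0)
              -> return 0
            -> return 0
          -> return 0
        -> return 0
      -> return 0
    -> return 0
  -> return 0
-> return 0

calls is incremented once per call. g is entered once for each p = 7, 6, 5, 4, 3, 2, 1, 0 (the p <= 0 call returns without recursing), i.e. 7 + 1 calls.
calls = 8

Final answer: 8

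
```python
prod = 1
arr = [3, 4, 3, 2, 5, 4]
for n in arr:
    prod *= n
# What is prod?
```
Trace:
  prod=1
  prod=3, n=3
  prod=12, n=4
  prod=36, n=3
  prod=72, n=2
  prod=360, n=5
  prod=1440, n=4

Final answer: 1440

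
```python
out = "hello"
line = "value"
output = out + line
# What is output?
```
Trace:
  out='hello'
  out='hello', line='value'
  out='hello', line='value', output='hellovalue'

Final answer: 'hellovalue'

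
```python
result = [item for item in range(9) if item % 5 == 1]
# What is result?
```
Trace:
  item=0
  item=1
  item=2
  item=3
  item=4
  item=5
  item=6
  item=7
  item=8
  result=[1, 6]

Final answer: [1, 6]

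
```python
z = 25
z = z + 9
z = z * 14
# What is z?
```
Trace:
  z=25
  z=34
  z=476

Final answer: 476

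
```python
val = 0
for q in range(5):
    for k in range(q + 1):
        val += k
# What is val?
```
Trace:
  val=0
  val=0, q=0, k=0
  val=0, q=1, k=0
  val=1, q=1, k=1
  val=1, q=2, k=0
  val=2, q=2, k=1
  val=4, q=2, k=2
  val=4, q=3, k=0
  val=5, q=3, k=1
  val=7, q=3, k=2
  val=10, q=3, k=3
  val=10, q=4, k=0
  val=11, q=4, k=1
  val=13, q=4, k=2
  val=16, q=4, k=3
  val=20, q=4, k=4

Final answer: 20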